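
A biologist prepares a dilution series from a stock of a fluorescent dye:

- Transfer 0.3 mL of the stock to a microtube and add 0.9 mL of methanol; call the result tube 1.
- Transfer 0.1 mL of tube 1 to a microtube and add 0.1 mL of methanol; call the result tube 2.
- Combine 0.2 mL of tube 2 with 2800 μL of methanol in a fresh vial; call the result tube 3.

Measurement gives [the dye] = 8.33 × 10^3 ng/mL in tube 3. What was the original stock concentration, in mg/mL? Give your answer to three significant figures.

Step 1: 0.3 mL + 0.9 mL = 1.2 mL total → factor 1.2/0.3 = 4
Step 2: 0.1 mL + 0.1 mL = 0.2 mL total → factor 0.2/0.1 = 2
Step 3: 0.2 mL + 2800 μL = 3 mL total → factor 3/0.2 = 15
Overall dilution factor = 4 × 2 × 15 = 120
Stock = 8.33 × 10^3 ng/mL × 120 = 9.996 × 10^5 ng/mL = 1.00 mg/mL

1.00 mg/mL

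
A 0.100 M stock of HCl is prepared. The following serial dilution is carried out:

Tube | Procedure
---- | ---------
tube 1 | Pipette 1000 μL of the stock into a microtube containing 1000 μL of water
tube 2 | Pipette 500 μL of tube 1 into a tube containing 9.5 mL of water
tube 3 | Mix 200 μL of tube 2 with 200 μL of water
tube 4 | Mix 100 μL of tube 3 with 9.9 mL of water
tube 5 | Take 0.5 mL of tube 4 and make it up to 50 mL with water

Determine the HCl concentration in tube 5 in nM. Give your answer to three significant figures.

Step 1: 1000 μL + 1000 μL = 2000 μL total → factor 2000/1000 = 2
Step 2: 500 μL + 9.5 mL = 10000 μL total → factor 10000/500 = 20
Step 3: 200 μL + 200 μL = 400 μL total → factor 400/200 = 2
Step 4: 100 μL + 9.9 mL = 10000 μL total → factor 10000/100 = 100
Step 5: 0.5 mL brought to 50 mL → factor 50/0.5 = 100
Overall dilution factor = 2 × 20 × 2 × 100 × 100 = 8 × 10^5
Final = 0.100 M / 8 × 10^5 = 1.250 × 10^-7 M = 125 nM

125 nM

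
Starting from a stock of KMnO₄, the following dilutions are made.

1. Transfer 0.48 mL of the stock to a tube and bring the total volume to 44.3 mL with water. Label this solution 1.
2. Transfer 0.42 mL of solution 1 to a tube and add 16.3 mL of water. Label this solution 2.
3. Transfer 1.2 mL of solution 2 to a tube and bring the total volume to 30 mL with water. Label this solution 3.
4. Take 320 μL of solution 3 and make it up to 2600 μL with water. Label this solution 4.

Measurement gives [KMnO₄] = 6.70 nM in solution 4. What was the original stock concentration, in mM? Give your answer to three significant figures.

Step 1: 0.48 mL brought to 44.3 mL → factor 44.3/0.48 = 92.292
Step 2: 0.42 mL + 16.3 mL = 16.72 mL total → factor 16.72/0.42 = 39.81
Step 3: 1.2 mL brought to 30 mL → factor 30/1.2 = 25
Step 4: 320 μL brought to 2600 μL → factor 2600/320 = 8.125
Overall dilution factor = 92.292 × 39.81 × 25 × 8.125 = 7.463 × 10^5
Stock = 6.70 nM × 7.463 × 10^5 = 5.000 × 10^6 nM = 5.00 mM

5.00 mM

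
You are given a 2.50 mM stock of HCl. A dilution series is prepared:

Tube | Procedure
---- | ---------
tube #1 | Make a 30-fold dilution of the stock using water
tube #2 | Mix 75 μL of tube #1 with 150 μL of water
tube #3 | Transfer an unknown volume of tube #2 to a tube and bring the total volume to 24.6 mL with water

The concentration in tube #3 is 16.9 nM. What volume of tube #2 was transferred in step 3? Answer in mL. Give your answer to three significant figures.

0.0150 mL

Step 1: 30-fold → factor 30
Step 2: 75 μL + 150 μL = 225 μL total → factor 225/75 = 3
Step 3: v brought to 24.6 mL → factor = 24.6 mL/v
Product of known-step factors = 90
Overall factor = 2.50 mM / (16.9 nM) = 1.4793 × 10^5
Step-3 factor = 1.4793 × 10^5 / 90 = 1643.7
v = 24.6 mL / 1643.7 = 0.0150 mL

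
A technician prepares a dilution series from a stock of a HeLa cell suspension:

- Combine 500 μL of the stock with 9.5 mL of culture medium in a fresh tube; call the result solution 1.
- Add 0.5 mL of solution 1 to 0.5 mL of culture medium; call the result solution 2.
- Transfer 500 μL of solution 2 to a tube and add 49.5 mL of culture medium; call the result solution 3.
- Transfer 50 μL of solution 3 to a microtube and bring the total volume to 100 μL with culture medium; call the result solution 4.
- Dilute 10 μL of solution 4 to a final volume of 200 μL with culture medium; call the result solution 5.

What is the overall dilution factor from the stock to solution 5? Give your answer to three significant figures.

Step 1: 500 μL + 9.5 mL = 10000 μL total → factor 10000/500 = 20
Step 2: 0.5 mL + 0.5 mL = 1 mL total → factor 1/0.5 = 2
Step 3: 500 μL + 49.5 mL = 50000 μL total → factor 50000/500 = 100
Step 4: 50 μL brought to 100 μL → factor 100/50 = 2
Step 5: 10 μL brought to 200 μL → factor 200/10 = 20
Overall dilution factor = 20 × 2 × 100 × 2 × 20 = 1.6 × 10^5

1.60 × 10^5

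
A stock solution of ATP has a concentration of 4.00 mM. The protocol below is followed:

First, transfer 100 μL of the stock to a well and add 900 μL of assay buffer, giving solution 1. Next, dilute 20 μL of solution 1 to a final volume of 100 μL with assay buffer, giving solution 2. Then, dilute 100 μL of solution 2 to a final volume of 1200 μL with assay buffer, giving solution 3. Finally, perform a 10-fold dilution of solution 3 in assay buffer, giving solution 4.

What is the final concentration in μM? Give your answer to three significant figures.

Step 1: 100 μL + 900 μL = 1000 μL total → factor 1000/100 = 10
Step 2: 20 μL brought to 100 μL → factor 100/20 = 5
Step 3: 100 μL brought to 1200 μL → factor 1200/100 = 12
Step 4: 10-fold → factor 10
Overall dilution factor = 10 × 5 × 12 × 10 = 6000
Final = 4.00 mM / 6000 = 0.0006667 mM = 0.667 μM

0.667 μM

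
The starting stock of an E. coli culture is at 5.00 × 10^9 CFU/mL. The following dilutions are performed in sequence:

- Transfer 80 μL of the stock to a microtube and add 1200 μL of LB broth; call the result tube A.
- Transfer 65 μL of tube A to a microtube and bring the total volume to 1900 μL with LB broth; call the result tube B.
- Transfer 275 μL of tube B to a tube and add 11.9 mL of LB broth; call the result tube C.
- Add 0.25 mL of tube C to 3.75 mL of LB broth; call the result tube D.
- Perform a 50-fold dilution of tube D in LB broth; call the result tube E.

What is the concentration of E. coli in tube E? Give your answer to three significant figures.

Step 1: 80 μL + 1200 μL = 1280 μL total → factor 1280/80 = 16
Step 2: 65 μL brought to 1900 μL → factor 1900/65 = 29.231
Step 3: 275 μL + 11.9 mL = 12175 μL total → factor 12175/275 = 44.273
Step 4: 0.25 mL + 3.75 mL = 4 mL total → factor 4/0.25 = 16
Step 5: 50-fold → factor 50
Overall dilution factor = 16 × 29.231 × 44.273 × 16 × 50 = 1.6565 × 10^7
Final = 5.00 × 10^9 CFU/mL / 1.6565 × 10^7 = 302 CFU/mL

302 CFU/mL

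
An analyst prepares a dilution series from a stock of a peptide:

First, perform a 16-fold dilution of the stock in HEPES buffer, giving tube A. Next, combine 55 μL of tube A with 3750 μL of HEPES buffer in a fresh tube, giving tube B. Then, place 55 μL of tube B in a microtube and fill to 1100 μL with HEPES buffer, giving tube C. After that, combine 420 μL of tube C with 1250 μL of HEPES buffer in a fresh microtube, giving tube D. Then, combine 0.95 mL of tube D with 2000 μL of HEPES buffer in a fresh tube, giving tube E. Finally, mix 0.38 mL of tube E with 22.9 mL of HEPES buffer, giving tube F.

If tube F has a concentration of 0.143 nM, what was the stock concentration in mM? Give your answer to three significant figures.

2.39 mM

Step 1: 16-fold → factor 16
Step 2: 55 μL + 3750 μL = 3805 μL total → factor 3805/55 = 69.182
Step 3: 55 μL brought to 1100 μL → factor 1100/55 = 20
Step 4: 420 μL + 1250 μL = 1670 μL total → factor 1670/420 = 3.9762
Step 5: 0.95 mL + 2000 μL = 2.95 mL total → factor 2.95/0.95 = 3.1053
Step 6: 0.38 mL + 22.9 mL = 23.28 mL total → factor 23.28/0.38 = 61.263
Overall dilution factor = 16 × 69.182 × 20 × 3.9762 × 3.1053 × 61.263 = 1.6746 × 10^7
Stock = 0.143 nM × 1.6746 × 10^7 = 2.395 × 10^6 nM = 2.39 mM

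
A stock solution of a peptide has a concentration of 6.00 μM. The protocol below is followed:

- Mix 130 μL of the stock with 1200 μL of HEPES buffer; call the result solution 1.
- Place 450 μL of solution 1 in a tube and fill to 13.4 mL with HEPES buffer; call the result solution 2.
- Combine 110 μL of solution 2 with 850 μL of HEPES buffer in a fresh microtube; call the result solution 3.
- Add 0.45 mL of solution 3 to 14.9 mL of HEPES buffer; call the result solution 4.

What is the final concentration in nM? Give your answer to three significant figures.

0.0662 nM

Step 1: 130 μL + 1200 μL = 1330 μL total → factor 1330/130 = 10.231
Step 2: 450 μL brought to 13.4 mL → factor 13400/450 = 29.778
Step 3: 110 μL + 850 μL = 960 μL total → factor 960/110 = 8.7273
Step 4: 0.45 mL + 14.9 mL = 15.35 mL total → factor 15.35/0.45 = 34.111
Overall dilution factor = 10.231 × 29.778 × 8.7273 × 34.111 = 90693
Final = 6.00 μM / 90693 = 6.616 × 10^-5 μM = 0.0662 nM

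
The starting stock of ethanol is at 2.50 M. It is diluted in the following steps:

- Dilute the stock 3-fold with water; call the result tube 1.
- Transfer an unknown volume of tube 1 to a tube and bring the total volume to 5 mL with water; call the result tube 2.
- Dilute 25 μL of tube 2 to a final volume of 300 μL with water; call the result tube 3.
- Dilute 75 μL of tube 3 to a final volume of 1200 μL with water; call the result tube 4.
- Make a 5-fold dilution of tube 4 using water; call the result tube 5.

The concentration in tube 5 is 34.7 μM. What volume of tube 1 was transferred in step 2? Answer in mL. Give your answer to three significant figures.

Step 1: 3-fold → factor 3
Step 2: v brought to 5 mL → factor = 5 mL/v
Step 3: 25 μL brought to 300 μL → factor 300/25 = 12
Step 4: 75 μL brought to 1200 μL → factor 1200/75 = 16
Step 5: 5-fold → factor 5
Product of known-step factors = 2880
Overall factor = 2.50 M / (34.7 μM) = 72046
Step-2 factor = 72046 / 2880 = 25.016
v = 5 mL / 25.016 = 0.200 mL

0.200 mL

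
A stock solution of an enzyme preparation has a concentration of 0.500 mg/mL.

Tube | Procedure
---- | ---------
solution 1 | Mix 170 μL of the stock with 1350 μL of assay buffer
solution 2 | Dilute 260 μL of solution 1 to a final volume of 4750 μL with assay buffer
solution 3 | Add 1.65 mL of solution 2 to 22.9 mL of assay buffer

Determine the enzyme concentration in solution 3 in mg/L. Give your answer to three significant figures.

0.206 mg/L

Step 1: 170 μL + 1350 μL = 1520 μL total → factor 1520/170 = 8.9412
Step 2: 260 μL brought to 4750 μL → factor 4750/260 = 18.269
Step 3: 1.65 mL + 22.9 mL = 24.55 mL total → factor 24.55/1.65 = 14.879
Overall dilution factor = 8.9412 × 18.269 × 14.879 = 2430.4
Final = 0.500 mg/mL / 2430.4 = 0.0002057 mg/mL = 0.206 mg/L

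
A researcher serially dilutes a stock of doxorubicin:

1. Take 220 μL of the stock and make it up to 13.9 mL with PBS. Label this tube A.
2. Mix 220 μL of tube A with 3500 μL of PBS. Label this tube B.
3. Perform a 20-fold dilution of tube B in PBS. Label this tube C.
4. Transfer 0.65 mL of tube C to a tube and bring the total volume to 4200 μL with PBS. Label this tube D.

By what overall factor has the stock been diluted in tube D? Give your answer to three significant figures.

1.38 × 10^5

Step 1: 220 μL brought to 13.9 mL → factor 13900/220 = 63.182
Step 2: 220 μL + 3500 μL = 3720 μL total → factor 3720/220 = 16.909
Step 3: 20-fold → factor 20
Step 4: 0.65 mL brought to 4200 μL → factor 4.2/0.65 = 6.4615
Overall dilution factor = 63.182 × 16.909 × 20 × 6.4615 = 1.3806 × 10^5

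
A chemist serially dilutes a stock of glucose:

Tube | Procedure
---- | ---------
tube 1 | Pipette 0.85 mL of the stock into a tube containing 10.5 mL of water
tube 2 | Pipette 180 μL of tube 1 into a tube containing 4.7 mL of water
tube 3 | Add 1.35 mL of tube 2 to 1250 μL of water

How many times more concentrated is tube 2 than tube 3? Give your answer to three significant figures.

Step 1: 0.85 mL + 10.5 mL = 11.35 mL total → factor 11.35/0.85 = 13.353
Step 2: 180 μL + 4.7 mL = 4880 μL total → factor 4880/180 = 27.111
Step 3: 1.35 mL + 1250 μL = 2.6 mL total → factor 2.6/1.35 = 1.9259
Dilution factor to tube 2 = 362.01; to tube 3 = 697.21
[tube 2]/[tube 3] = (factor to tube 3)/(factor to tube 2) = 697.21/362.01 = 1.93

1.93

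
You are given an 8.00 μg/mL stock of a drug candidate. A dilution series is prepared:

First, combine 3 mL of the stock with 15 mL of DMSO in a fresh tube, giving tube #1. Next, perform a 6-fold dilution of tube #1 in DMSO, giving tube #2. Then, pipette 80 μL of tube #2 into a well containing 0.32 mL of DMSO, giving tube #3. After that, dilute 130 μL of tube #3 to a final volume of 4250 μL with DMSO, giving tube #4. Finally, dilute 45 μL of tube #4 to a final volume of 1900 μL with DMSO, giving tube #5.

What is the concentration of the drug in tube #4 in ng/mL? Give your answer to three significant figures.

1.36 ng/mL

Step 1: 3 mL + 15 mL = 18 mL total → factor 18/3 = 6
Step 2: 6-fold → factor 6
Step 3: 80 μL + 0.32 mL = 400 μL total → factor 400/80 = 5
Step 4: 130 μL brought to 4250 μL → factor 4250/130 = 32.692
Dilution factor through tube #4 = 6 × 6 × 5 × 32.692 = 5884.6
[tube #4] = 8.00 μg/mL / 5884.6 = 0.001359 μg/mL = 1.36 ng/mL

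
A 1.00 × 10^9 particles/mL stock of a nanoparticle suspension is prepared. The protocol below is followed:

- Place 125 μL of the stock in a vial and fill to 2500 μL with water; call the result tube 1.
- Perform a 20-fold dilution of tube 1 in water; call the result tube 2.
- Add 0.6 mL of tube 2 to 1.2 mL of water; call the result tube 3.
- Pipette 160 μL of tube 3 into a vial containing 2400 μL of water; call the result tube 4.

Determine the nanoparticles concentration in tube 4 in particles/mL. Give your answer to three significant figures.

5.21 × 10^4 particles/mL

Step 1: 125 μL brought to 2500 μL → factor 2500/125 = 20
Step 2: 20-fold → factor 20
Step 3: 0.6 mL + 1.2 mL = 1.8 mL total → factor 1.8/0.6 = 3
Step 4: 160 μL + 2400 μL = 2560 μL total → factor 2560/160 = 16
Overall dilution factor = 20 × 20 × 3 × 16 = 19200
Final = 1.00 × 10^9 particles/mL / 19200 = 5.21 × 10^4 particles/mL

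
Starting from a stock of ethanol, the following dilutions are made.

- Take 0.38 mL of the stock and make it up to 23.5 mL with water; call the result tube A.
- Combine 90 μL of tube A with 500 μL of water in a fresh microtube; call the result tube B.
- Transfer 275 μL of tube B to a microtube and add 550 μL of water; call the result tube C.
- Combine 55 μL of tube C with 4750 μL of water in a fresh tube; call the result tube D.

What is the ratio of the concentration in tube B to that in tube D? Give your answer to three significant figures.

Step 1: 0.38 mL brought to 23.5 mL → factor 23.5/0.38 = 61.842
Step 2: 90 μL + 500 μL = 590 μL total → factor 590/90 = 6.5556
Step 3: 275 μL + 550 μL = 825 μL total → factor 825/275 = 3
Step 4: 55 μL + 4750 μL = 4805 μL total → factor 4805/55 = 87.364
Dilution factor to tube B = 405.41; to tube D = 1.0625 × 10^5
[tube B]/[tube D] = (factor to tube D)/(factor to tube B) = 1.0625 × 10^5/405.41 = 262

262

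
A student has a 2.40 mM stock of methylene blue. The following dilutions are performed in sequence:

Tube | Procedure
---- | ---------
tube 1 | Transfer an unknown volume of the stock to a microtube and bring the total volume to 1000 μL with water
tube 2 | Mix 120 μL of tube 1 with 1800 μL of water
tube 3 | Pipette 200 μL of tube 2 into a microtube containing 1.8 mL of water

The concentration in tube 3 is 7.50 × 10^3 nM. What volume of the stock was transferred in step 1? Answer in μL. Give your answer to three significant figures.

500 μL

Step 1: v brought to 1000 μL → factor = 1000 μL/v
Step 2: 120 μL + 1800 μL = 1920 μL total → factor 1920/120 = 16
Step 3: 200 μL + 1.8 mL = 2000 μL total → factor 2000/200 = 10
Product of known-step factors = 160
Overall factor = 2.40 mM / (7.50 × 10^3 nM) = 320
Step-1 factor = 320 / 160 = 2
v = 1000 μL / 2 = 500 μL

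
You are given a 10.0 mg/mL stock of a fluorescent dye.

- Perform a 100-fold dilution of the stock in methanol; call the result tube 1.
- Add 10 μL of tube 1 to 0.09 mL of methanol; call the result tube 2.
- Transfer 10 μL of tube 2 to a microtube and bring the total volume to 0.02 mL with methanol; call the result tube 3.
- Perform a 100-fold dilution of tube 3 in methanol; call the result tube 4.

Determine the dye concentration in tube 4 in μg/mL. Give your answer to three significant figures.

Step 1: 100-fold → factor 100
Step 2: 10 μL + 0.09 mL = 100 μL total → factor 100/10 = 10
Step 3: 10 μL brought to 0.02 mL → factor 20/10 = 2
Step 4: 100-fold → factor 100
Overall dilution factor = 100 × 10 × 2 × 100 = 2 × 10^5
Final = 10.0 mg/mL / 2 × 10^5 = 5.000 × 10^-5 mg/mL = 0.0500 μg/mL

0.0500 μg/mL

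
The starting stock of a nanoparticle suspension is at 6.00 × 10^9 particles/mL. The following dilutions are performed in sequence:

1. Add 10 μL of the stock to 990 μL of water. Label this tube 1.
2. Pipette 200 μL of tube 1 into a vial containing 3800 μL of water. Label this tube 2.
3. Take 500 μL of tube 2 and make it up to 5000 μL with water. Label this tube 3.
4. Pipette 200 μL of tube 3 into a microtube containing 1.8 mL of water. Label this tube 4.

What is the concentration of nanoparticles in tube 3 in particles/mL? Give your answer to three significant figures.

3.00 × 10^5 particles/mL

Step 1: 10 μL + 990 μL = 1000 μL total → factor 1000/10 = 100
Step 2: 200 μL + 3800 μL = 4000 μL total → factor 4000/200 = 20
Step 3: 500 μL brought to 5000 μL → factor 5000/500 = 10
Dilution factor through tube 3 = 100 × 20 × 10 = 20000
[tube 3] = 6.00 × 10^9 particles/mL / 20000 = 3.00 × 10^5 particles/mL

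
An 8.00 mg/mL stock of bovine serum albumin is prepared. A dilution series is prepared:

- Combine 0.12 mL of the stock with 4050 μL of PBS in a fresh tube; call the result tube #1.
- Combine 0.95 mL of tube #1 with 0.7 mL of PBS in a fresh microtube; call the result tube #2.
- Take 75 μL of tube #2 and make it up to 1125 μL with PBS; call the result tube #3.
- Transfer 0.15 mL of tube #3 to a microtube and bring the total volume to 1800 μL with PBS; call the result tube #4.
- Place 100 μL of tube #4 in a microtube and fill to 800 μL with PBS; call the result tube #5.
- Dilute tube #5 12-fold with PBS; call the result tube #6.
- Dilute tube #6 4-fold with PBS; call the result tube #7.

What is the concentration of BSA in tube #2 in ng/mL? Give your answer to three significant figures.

1.33 × 10^5 ng/mL

Step 1: 0.12 mL + 4050 μL = 4.17 mL total → factor 4.17/0.12 = 34.75
Step 2: 0.95 mL + 0.7 mL = 1.65 mL total → factor 1.65/0.95 = 1.7368
Dilution factor through tube #2 = 34.75 × 1.7368 = 60.355
[tube #2] = 8.00 mg/mL / 60.355 = 0.1325 mg/mL = 1.33 × 10^5 ng/mL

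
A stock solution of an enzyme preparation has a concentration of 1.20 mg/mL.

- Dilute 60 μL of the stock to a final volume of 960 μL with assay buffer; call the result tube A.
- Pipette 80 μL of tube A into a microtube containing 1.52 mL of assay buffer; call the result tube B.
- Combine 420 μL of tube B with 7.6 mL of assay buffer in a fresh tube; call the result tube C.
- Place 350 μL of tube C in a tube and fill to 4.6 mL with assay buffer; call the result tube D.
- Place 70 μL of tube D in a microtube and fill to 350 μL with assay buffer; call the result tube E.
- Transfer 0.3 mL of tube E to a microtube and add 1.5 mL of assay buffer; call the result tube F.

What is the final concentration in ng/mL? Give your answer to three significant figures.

Step 1: 60 μL brought to 960 μL → factor 960/60 = 16
Step 2: 80 μL + 1.52 mL = 1600 μL total → factor 1600/80 = 20
Step 3: 420 μL + 7.6 mL = 8020 μL total → factor 8020/420 = 19.095
Step 4: 350 μL brought to 4.6 mL → factor 4600/350 = 13.143
Step 5: 70 μL brought to 350 μL → factor 350/70 = 5
Step 6: 0.3 mL + 1.5 mL = 1.8 mL total → factor 1.8/0.3 = 6
Overall dilution factor = 16 × 20 × 19.095 × 13.143 × 5 × 6 = 2.4093 × 10^6
Final = 1.20 mg/mL / 2.4093 × 10^6 = 4.981 × 10^-7 mg/mL = 0.498 ng/mL

0.498 ng/mL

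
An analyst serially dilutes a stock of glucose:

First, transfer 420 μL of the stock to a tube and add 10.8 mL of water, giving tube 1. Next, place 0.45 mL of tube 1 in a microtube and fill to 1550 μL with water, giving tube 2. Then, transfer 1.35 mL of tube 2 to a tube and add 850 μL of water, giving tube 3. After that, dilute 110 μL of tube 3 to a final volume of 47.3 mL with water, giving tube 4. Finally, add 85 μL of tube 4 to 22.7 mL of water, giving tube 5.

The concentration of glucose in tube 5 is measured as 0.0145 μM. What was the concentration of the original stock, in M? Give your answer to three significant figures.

Step 1: 420 μL + 10.8 mL = 11220 μL total → factor 11220/420 = 26.714
Step 2: 0.45 mL brought to 1550 μL → factor 1.55/0.45 = 3.4444
Step 3: 1.35 mL + 850 μL = 2.2 mL total → factor 2.2/1.35 = 1.6296
Step 4: 110 μL brought to 47.3 mL → factor 47300/110 = 430
Step 5: 85 μL + 22.7 mL = 22785 μL total → factor 22785/85 = 268.06
Overall dilution factor = 26.714 × 3.4444 × 1.6296 × 430 × 268.06 = 1.7284 × 10^7
Stock = 0.0145 μM × 1.7284 × 10^7 = 2.506 × 10^5 μM = 0.251 M

0.251 M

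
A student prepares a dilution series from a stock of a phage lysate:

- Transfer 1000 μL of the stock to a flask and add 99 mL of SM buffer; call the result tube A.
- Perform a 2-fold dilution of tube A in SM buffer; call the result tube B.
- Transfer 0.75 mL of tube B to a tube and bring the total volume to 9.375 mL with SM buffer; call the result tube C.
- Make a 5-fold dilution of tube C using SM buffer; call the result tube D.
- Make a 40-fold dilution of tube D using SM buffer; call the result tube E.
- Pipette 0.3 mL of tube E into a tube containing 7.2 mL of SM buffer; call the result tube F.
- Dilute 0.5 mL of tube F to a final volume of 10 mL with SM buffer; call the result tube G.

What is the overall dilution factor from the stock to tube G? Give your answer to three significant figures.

2.50 × 10^8

Step 1: 1000 μL + 99 mL = 1 × 10^5 μL total → factor 1 × 10^5/1000 = 100
Step 2: 2-fold → factor 2
Step 3: 0.75 mL brought to 9.375 mL → factor 9.375/0.75 = 12.5
Step 4: 5-fold → factor 5
Step 5: 40-fold → factor 40
Step 6: 0.3 mL + 7.2 mL = 7.5 mL total → factor 7.5/0.3 = 25
Step 7: 0.5 mL brought to 10 mL → factor 10/0.5 = 20
Overall dilution factor = 100 × 2 × 12.5 × 5 × 40 × 25 × 20 = 2.5 × 10^8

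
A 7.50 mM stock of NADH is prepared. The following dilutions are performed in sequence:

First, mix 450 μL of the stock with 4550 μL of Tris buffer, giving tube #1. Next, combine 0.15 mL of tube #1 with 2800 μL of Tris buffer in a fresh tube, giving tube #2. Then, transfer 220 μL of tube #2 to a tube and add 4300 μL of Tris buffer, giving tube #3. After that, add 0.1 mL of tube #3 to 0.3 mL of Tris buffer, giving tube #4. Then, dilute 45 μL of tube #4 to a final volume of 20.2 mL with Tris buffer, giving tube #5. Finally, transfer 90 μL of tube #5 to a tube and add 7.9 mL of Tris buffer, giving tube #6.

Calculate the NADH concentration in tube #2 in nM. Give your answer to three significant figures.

Step 1: 450 μL + 4550 μL = 5000 μL total → factor 5000/450 = 11.111
Step 2: 0.15 mL + 2800 μL = 2.95 mL total → factor 2.95/0.15 = 19.667
Dilution factor through tube #2 = 11.111 × 19.667 = 218.52
[tube #2] = 7.50 mM / 218.52 = 0.03432 mM = 3.43 × 10^4 nM

3.43 × 10^4 nM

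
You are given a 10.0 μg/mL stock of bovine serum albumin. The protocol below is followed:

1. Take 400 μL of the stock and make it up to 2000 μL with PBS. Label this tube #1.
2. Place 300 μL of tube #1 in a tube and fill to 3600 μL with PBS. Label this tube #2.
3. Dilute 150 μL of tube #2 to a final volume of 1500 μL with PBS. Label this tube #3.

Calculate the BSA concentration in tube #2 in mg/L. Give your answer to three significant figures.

0.167 mg/L

Step 1: 400 μL brought to 2000 μL → factor 2000/400 = 5
Step 2: 300 μL brought to 3600 μL → factor 3600/300 = 12
Dilution factor through tube #2 = 5 × 12 = 60
[tube #2] = 10.0 μg/mL / 60 = 0.1667 μg/mL = 0.167 mg/L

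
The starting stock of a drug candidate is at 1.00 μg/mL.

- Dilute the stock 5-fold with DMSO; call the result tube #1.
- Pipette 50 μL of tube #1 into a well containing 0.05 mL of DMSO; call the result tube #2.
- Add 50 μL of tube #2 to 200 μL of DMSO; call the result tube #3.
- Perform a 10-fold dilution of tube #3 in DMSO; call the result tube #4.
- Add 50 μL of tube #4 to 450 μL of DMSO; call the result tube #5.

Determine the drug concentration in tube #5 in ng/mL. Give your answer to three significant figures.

Step 1: 5-fold → factor 5
Step 2: 50 μL + 0.05 mL = 100 μL total → factor 100/50 = 2
Step 3: 50 μL + 200 μL = 250 μL total → factor 250/50 = 5
Step 4: 10-fold → factor 10
Step 5: 50 μL + 450 μL = 500 μL total → factor 500/50 = 10
Overall dilution factor = 5 × 2 × 5 × 10 × 10 = 5000
Final = 1.00 μg/mL / 5000 = 0.0002000 μg/mL = 0.200 ng/mL

0.200 ng/mL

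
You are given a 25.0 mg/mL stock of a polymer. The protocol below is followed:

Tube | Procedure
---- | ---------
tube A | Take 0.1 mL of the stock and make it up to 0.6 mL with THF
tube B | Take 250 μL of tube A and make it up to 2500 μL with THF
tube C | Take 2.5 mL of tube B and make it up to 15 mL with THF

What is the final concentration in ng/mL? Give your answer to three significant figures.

Step 1: 0.1 mL brought to 0.6 mL → factor 0.6/0.1 = 6
Step 2: 250 μL brought to 2500 μL → factor 2500/250 = 10
Step 3: 2.5 mL brought to 15 mL → factor 15/2.5 = 6
Overall dilution factor = 6 × 10 × 6 = 360
Final = 25.0 mg/mL / 360 = 0.06944 mg/mL = 6.94 × 10^4 ng/mL

6.94 × 10^4 ng/mL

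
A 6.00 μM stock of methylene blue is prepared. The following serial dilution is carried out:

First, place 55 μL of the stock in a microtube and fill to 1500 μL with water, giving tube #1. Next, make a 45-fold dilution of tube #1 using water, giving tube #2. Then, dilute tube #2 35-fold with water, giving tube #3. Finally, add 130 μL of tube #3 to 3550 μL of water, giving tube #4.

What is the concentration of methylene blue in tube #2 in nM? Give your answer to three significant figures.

Step 1: 55 μL brought to 1500 μL → factor 1500/55 = 27.273
Step 2: 45-fold → factor 45
Dilution factor through tube #2 = 27.273 × 45 = 1227.3
[tube #2] = 6.00 μM / 1227.3 = 0.004889 μM = 4.89 nM

4.89 nM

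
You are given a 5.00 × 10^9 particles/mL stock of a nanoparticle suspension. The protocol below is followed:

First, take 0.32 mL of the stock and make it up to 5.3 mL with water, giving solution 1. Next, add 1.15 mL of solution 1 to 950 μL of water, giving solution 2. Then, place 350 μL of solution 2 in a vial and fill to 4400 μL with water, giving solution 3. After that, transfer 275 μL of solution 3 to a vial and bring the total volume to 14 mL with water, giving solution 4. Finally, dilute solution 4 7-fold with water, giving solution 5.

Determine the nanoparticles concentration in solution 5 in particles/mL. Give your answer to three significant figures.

3.69 × 10^4 particles/mL

Step 1: 0.32 mL brought to 5.3 mL → factor 5.3/0.32 = 16.562
Step 2: 1.15 mL + 950 μL = 2.1 mL total → factor 2.1/1.15 = 1.8261
Step 3: 350 μL brought to 4400 μL → factor 4400/350 = 12.571
Step 4: 275 μL brought to 14 mL → factor 14000/275 = 50.909
Step 5: 7-fold → factor 7
Overall dilution factor = 16.562 × 1.8261 × 12.571 × 50.909 × 7 = 1.355 × 10^5
Final = 5.00 × 10^9 particles/mL / 1.355 × 10^5 = 3.69 × 10^4 particles/mL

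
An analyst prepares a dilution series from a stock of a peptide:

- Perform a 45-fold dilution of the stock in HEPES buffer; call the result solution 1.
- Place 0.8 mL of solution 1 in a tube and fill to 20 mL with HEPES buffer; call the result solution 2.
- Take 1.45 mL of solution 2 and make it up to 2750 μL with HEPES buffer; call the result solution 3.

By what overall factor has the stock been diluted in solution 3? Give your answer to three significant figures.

Step 1: 45-fold → factor 45
Step 2: 0.8 mL brought to 20 mL → factor 20/0.8 = 25
Step 3: 1.45 mL brought to 2750 μL → factor 2.75/1.45 = 1.8966
Overall dilution factor = 45 × 25 × 1.8966 = 2133.6

2.13 × 10^3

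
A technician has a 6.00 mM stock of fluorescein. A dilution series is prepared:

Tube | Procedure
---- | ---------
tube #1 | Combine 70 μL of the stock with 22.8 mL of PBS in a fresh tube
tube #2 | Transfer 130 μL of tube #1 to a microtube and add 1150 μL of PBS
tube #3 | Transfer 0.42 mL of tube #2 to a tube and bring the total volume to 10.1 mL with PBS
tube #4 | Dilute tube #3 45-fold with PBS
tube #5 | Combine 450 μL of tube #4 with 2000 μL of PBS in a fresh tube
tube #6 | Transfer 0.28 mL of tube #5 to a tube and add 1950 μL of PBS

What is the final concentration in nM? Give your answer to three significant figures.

Step 1: 70 μL + 22.8 mL = 22870 μL total → factor 22870/70 = 326.71
Step 2: 130 μL + 1150 μL = 1280 μL total → factor 1280/130 = 9.8462
Step 3: 0.42 mL brought to 10.1 mL → factor 10.1/0.42 = 24.048
Step 4: 45-fold → factor 45
Step 5: 450 μL + 2000 μL = 2450 μL total → factor 2450/450 = 5.4444
Step 6: 0.28 mL + 1950 μL = 2.23 mL total → factor 2.23/0.28 = 7.9643
Overall dilution factor = 326.71 × 9.8462 × 24.048 × 45 × 5.4444 × 7.9643 = 1.5095 × 10^8
Final = 6.00 mM / 1.5095 × 10^8 = 3.975 × 10^-8 mM = 0.0397 nM

0.0397 nM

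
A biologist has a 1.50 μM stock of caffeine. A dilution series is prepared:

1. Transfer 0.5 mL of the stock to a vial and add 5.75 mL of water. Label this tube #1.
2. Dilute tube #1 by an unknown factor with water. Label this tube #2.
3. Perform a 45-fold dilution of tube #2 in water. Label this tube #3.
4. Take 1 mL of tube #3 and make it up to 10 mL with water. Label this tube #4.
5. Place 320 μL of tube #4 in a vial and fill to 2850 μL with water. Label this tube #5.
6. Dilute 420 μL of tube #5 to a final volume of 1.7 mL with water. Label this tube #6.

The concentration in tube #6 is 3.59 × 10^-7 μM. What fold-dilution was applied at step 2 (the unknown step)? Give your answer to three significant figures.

Step 1: 0.5 mL + 5.75 mL = 6.25 mL total → factor 6.25/0.5 = 12.5
Step 2: unknown factor x
Step 3: 45-fold → factor 45
Step 4: 1 mL brought to 10 mL → factor 10/1 = 10
Step 5: 320 μL brought to 2850 μL → factor 2850/320 = 8.9062
Step 6: 420 μL brought to 1.7 mL → factor 1700/420 = 4.0476
Product of known-step factors = 2.0278 × 10^5
Overall factor = 1.50 μM / (3.59 × 10^-7 μM) = 4.1783 × 10^6
x = 4.1783 × 10^6 / 2.0278 × 10^5 = 20.6

20.6-fold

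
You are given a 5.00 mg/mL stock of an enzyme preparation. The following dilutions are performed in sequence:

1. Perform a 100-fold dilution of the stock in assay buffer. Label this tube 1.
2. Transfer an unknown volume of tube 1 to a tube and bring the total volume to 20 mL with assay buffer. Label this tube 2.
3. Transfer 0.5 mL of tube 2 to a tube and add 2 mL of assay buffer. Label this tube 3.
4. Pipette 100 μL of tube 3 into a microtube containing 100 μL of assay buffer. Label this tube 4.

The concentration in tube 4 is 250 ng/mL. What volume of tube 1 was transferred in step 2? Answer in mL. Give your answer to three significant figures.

Step 1: 100-fold → factor 100
Step 2: v brought to 20 mL → factor = 20 mL/v
Step 3: 0.5 mL + 2 mL = 2.5 mL total → factor 2.5/0.5 = 5
Step 4: 100 μL + 100 μL = 200 μL total → factor 200/100 = 2
Product of known-step factors = 1000
Overall factor = 5.00 mg/mL / (250 ng/mL) = 20000
Step-2 factor = 20000 / 1000 = 20
v = 20 mL / 20 = 1.00 mL

1.00 mL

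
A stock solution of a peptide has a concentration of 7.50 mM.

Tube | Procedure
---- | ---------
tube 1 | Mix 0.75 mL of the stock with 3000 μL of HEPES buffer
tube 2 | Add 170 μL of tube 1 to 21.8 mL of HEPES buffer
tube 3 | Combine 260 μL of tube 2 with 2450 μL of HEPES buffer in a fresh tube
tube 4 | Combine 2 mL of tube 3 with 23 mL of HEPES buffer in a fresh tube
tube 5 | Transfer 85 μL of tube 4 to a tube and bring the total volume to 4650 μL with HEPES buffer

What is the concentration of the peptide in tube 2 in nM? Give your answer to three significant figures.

1.16 × 10^4 nM

Step 1: 0.75 mL + 3000 μL = 3.75 mL total → factor 3.75/0.75 = 5
Step 2: 170 μL + 21.8 mL = 21970 μL total → factor 21970/170 = 129.24
Dilution factor through tube 2 = 5 × 129.24 = 646.18
[tube 2] = 7.50 mM / 646.18 = 0.01161 mM = 1.16 × 10^4 nM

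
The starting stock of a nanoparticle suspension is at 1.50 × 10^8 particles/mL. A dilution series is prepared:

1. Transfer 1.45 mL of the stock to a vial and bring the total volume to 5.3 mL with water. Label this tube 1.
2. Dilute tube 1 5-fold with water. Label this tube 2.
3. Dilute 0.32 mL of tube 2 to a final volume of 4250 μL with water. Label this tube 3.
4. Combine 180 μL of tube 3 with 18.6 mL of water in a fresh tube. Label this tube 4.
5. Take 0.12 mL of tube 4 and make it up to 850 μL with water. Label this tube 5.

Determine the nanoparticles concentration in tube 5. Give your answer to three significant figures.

836 particles/mL

Step 1: 1.45 mL brought to 5.3 mL → factor 5.3/1.45 = 3.6552
Step 2: 5-fold → factor 5
Step 3: 0.32 mL brought to 4250 μL → factor 4.25/0.32 = 13.281
Step 4: 180 μL + 18.6 mL = 18780 μL total → factor 18780/180 = 104.33
Step 5: 0.12 mL brought to 850 μL → factor 0.85/0.12 = 7.0833
Overall dilution factor = 3.6552 × 5 × 13.281 × 104.33 × 7.0833 = 1.7938 × 10^5
Final = 1.50 × 10^8 particles/mL / 1.7938 × 10^5 = 836 particles/mL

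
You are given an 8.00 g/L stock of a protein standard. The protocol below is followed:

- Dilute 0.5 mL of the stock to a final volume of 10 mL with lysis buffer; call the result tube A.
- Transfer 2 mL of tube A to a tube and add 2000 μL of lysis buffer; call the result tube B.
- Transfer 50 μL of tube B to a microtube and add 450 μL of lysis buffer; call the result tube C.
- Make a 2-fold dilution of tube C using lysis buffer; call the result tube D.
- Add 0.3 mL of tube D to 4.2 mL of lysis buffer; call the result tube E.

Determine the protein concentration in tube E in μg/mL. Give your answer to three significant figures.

0.667 μg/mL

Step 1: 0.5 mL brought to 10 mL → factor 10/0.5 = 20
Step 2: 2 mL + 2000 μL = 4 mL total → factor 4/2 = 2
Step 3: 50 μL + 450 μL = 500 μL total → factor 500/50 = 10
Step 4: 2-fold → factor 2
Step 5: 0.3 mL + 4.2 mL = 4.5 mL total → factor 4.5/0.3 = 15
Overall dilution factor = 20 × 2 × 10 × 2 × 15 = 12000
Final = 8.00 g/L / 12000 = 0.0006667 g/L = 0.667 μg/mL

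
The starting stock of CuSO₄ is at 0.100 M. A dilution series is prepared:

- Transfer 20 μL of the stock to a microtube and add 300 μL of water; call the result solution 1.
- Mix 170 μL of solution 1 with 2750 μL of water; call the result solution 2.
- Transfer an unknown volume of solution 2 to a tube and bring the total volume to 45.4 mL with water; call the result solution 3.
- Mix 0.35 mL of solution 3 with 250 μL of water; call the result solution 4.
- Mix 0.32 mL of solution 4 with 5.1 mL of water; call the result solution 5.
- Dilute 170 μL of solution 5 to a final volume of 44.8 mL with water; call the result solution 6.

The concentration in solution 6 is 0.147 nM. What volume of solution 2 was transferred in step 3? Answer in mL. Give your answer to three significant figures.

0.140 mL

Step 1: 20 μL + 300 μL = 320 μL total → factor 320/20 = 16
Step 2: 170 μL + 2750 μL = 2920 μL total → factor 2920/170 = 17.176
Step 3: v brought to 45.4 mL → factor = 45.4 mL/v
Step 4: 0.35 mL + 250 μL = 0.6 mL total → factor 0.6/0.35 = 1.7143
Step 5: 0.32 mL + 5.1 mL = 5.42 mL total → factor 5.42/0.32 = 16.938
Step 6: 170 μL brought to 44.8 mL → factor 44800/170 = 263.53
Product of known-step factors = 2.1029 × 10^6
Overall factor = 0.100 M / (0.147 nM) = 6.8027 × 10^8
Step-3 factor = 6.8027 × 10^8 / 2.1029 × 10^6 = 323.49
v = 45.4 mL / 323.49 = 0.140 mL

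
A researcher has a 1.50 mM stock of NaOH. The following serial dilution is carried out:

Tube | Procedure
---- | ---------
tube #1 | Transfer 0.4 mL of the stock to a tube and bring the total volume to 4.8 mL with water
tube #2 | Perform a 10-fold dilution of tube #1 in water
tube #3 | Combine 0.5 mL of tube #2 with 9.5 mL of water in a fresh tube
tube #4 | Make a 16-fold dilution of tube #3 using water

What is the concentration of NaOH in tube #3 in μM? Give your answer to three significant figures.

Step 1: 0.4 mL brought to 4.8 mL → factor 4.8/0.4 = 12
Step 2: 10-fold → factor 10
Step 3: 0.5 mL + 9.5 mL = 10 mL total → factor 10/0.5 = 20
Dilution factor through tube #3 = 12 × 10 × 20 = 2400
[tube #3] = 1.50 mM / 2400 = 0.0006250 mM = 0.625 μM

0.625 μM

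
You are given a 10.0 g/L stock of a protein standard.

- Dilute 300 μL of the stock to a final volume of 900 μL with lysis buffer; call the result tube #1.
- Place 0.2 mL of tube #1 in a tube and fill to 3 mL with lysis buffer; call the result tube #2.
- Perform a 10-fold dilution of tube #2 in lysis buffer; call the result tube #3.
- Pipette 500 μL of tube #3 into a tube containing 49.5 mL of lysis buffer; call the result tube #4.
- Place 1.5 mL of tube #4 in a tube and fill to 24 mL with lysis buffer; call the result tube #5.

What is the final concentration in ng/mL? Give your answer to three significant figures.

13.9 ng/mL

Step 1: 300 μL brought to 900 μL → factor 900/300 = 3
Step 2: 0.2 mL brought to 3 mL → factor 3/0.2 = 15
Step 3: 10-fold → factor 10
Step 4: 500 μL + 49.5 mL = 50000 μL total → factor 50000/500 = 100
Step 5: 1.5 mL brought to 24 mL → factor 24/1.5 = 16
Overall dilution factor = 3 × 15 × 10 × 100 × 16 = 7.2 × 10^5
Final = 10.0 g/L / 7.2 × 10^5 = 1.389 × 10^-5 g/L = 13.9 ng/mL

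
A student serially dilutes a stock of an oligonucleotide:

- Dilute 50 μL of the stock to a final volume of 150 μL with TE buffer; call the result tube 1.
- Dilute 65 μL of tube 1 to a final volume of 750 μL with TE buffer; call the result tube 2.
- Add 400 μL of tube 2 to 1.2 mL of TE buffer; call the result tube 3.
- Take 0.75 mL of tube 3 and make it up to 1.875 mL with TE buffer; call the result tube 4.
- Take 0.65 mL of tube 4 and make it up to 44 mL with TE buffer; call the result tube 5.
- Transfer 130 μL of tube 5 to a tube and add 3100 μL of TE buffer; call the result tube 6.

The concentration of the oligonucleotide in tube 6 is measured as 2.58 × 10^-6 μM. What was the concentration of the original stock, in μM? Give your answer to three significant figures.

1.50 μM

Step 1: 50 μL brought to 150 μL → factor 150/50 = 3
Step 2: 65 μL brought to 750 μL → factor 750/65 = 11.538
Step 3: 400 μL + 1.2 mL = 1600 μL total → factor 1600/400 = 4
Step 4: 0.75 mL brought to 1.875 mL → factor 1.875/0.75 = 2.5
Step 5: 0.65 mL brought to 44 mL → factor 44/0.65 = 67.692
Step 6: 130 μL + 3100 μL = 3230 μL total → factor 3230/130 = 24.846
Overall dilution factor = 3 × 11.538 × 4 × 2.5 × 67.692 × 24.846 = 5.8219 × 10^5
Stock = 2.58 × 10^-6 μM × 5.8219 × 10^5 = 1.50 μM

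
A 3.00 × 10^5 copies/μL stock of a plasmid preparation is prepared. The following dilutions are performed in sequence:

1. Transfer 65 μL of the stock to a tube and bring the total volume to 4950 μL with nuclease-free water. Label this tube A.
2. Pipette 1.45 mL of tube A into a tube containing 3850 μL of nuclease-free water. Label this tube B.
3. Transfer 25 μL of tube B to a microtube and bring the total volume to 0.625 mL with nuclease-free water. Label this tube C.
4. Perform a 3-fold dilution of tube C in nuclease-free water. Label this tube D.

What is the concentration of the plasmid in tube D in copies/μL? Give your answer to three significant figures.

Step 1: 65 μL brought to 4950 μL → factor 4950/65 = 76.154
Step 2: 1.45 mL + 3850 μL = 5.3 mL total → factor 5.3/1.45 = 3.6552
Step 3: 25 μL brought to 0.625 mL → factor 625/25 = 25
Step 4: 3-fold → factor 3
Overall dilution factor = 76.154 × 3.6552 × 25 × 3 = 20877
Final = 3.00 × 10^5 copies/μL / 20877 = 14.4 copies/μL

14.4 copies/μL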